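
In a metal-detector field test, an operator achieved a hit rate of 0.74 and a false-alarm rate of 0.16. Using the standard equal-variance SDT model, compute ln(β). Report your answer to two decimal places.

z(H) = z(0.74) = 0.643
z(FA) = z(0.16) = -0.994
ln β = −½·[z(H)² − z(FA)²] = −0.5 × (0.413 − 0.988) = 0.2875

ln β = 0.29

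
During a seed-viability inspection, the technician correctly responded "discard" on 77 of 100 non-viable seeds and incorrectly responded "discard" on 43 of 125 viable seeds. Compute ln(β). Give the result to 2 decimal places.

ln β = -0.19

H = 77/100 = 0.7700
FA = 43/125 = 0.3440
Φ⁻¹(H) = 0.739
Φ⁻¹(FA) = -0.402
ln β = −½·[z(H)² − z(FA)²] = −0.5 × (0.546 − 0.162) = -0.192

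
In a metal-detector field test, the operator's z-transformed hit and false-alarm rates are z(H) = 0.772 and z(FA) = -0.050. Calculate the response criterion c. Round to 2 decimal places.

c = -0.36

c = −½·[z(H) + z(FA)] = −½·(0.772 + (-0.050)) = -0.361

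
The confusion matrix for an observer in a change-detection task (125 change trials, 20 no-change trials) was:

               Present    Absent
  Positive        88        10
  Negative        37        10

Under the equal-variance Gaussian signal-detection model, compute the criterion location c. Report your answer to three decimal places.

c = -0.268

H = 88/125 = 0.7040
FA = 10/20 = 0.5000
z(0.7040) = 0.5359, z(0.5000) = 0.0000
c = −½·[z(H) + z(FA)] = −0.5 × (0.5359 + 0.0000) = -0.26795
c < 0: the observer has a liberal response bias.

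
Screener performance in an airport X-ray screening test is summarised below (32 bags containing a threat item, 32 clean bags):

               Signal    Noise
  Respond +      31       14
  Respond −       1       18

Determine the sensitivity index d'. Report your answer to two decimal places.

d' = 2.02

H = 31/32 = 0.9688
FA = 14/32 = 0.4375
z(H) = z(0.9688) = 1.8634
z(FA) = z(0.4375) = -0.1573
d' = z(H) − z(FA) = 1.8634 − (-0.1573) = 2.0207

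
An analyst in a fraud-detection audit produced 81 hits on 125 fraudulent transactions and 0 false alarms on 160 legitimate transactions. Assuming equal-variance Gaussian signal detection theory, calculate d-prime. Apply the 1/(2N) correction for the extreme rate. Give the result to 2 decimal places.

The false-alarm rate is 0/160 = 0, so apply the 1/(2N) correction: FA → 1/(2·160) = 0.00313.
z(H) = z(0.64800) = 0.380
z(FA) = z(0.00313) = -2.734
d' = 0.380 − (-2.734) = 3.114

d-prime = 3.11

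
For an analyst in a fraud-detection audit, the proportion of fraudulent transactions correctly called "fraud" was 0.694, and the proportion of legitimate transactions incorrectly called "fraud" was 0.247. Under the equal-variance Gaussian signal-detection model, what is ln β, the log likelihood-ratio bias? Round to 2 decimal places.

ln β = 0.11

Φ⁻¹(H) = Φ⁻¹(0.694) = 0.507
Φ⁻¹(FA) = Φ⁻¹(0.247) = -0.684
ln β = −½·[z(H)² − z(FA)²] = −0.5 × (0.257 − 0.468) = 0.1055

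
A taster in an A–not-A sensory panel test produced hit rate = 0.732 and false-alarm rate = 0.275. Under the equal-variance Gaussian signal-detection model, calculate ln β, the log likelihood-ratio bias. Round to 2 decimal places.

z(H) = 0.619
z(FA) = -0.598
ln β = −½·[z(H)² − z(FA)²] = −0.5 × (0.383 − 0.358) = -0.0125

ln β = -0.01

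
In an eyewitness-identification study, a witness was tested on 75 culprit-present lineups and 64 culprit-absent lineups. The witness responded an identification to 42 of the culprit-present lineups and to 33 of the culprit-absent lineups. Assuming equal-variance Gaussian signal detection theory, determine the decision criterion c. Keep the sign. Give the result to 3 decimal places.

H = 42/75 = 0.5600
FA = 33/64 = 0.5156
z(0.5600) = 0.1510, z(0.5156) = 0.0391
c = −½·[z(H) + z(FA)] = −0.5 × (0.1510 + 0.0391) = -0.09505

c = -0.095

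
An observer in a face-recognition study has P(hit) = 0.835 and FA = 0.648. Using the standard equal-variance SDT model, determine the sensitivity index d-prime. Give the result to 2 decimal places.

d-prime = 0.59

z(H) = 0.974
z(FA) = 0.380
d' = z(H) − z(FA) = 0.974 − 0.380 = 0.594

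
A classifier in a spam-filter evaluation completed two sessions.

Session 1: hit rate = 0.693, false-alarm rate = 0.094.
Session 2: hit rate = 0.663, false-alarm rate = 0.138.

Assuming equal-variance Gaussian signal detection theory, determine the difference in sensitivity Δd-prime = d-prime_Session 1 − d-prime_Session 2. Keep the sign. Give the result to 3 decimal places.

Δd-prime = 0.311

Session 1: z(0.693) = 0.5044, z(0.094) = -1.3165, d' = 1.8209
Session 2: z(0.663) = 0.4207, z(0.138) = -1.0893, d' = 1.5100
Δd' = d'_Session 1 − d'_Session 2 = 1.8209 − 1.5100 = 0.3109
Session 1 has the higher sensitivity.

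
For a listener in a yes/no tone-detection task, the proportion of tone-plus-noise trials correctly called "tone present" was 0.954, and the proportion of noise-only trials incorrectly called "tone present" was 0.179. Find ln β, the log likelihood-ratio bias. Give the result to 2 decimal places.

Φ⁻¹(H) = 1.685
Φ⁻¹(FA) = -0.919
ln β = −½·[z(H)² − z(FA)²] = −0.5 × (2.839 − 0.845) = -0.997

ln β = -1.00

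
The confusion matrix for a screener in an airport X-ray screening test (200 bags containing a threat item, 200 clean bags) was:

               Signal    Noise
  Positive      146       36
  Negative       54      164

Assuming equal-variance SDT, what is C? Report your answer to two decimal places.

C = 0.15

H = 146/200 = 0.7300
FA = 36/200 = 0.1800
Φ⁻¹(H) = Φ⁻¹(0.7300) = 0.613
Φ⁻¹(FA) = Φ⁻¹(0.1800) = -0.915
c = −½·[z(H) + z(FA)] = −0.5 × (0.613 + (-0.915)) = 0.151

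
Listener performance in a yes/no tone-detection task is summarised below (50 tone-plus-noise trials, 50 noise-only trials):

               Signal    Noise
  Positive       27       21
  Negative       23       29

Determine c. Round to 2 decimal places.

H = 27/50 = 0.5400
FA = 21/50 = 0.4200
Φ⁻¹(H) = 0.1004
Φ⁻¹(FA) = -0.2019
c = −½·[z(H) + z(FA)] = −0.5 × (0.1004 + (-0.2019)) = 0.05075

c = 0.05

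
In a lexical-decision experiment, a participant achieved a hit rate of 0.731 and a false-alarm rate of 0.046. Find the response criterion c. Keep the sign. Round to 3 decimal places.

Φ⁻¹(H) = 0.6158
Φ⁻¹(FA) = -1.6849
c = −½·[z(H) + z(FA)] = −0.5 × (0.6158 + (-1.6849)) = 0.53455

c = 0.535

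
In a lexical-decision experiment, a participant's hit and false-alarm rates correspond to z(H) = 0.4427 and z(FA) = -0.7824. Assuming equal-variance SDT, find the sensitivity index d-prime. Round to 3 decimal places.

d' = z(H) − z(FA) = 0.4427 − (-0.7824) = 1.2251

d-prime = 1.225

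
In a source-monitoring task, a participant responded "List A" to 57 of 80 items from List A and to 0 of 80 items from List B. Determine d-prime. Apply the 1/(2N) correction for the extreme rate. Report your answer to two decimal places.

d-prime = 3.06

The false-alarm rate is 0/80 = 0, so apply the 1/(2N) correction: FA → 1/(2·80) = 0.00625.
z(H) = z(0.71250) = 0.561
z(FA) = z(0.00625) = -2.498
d' = 0.561 − (-2.498) = 3.059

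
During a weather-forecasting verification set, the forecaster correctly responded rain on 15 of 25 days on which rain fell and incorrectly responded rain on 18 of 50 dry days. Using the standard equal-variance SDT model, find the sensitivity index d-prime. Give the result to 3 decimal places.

d-prime = 0.612

H = 15/25 = 0.6000
FA = 18/50 = 0.3600
Φ⁻¹(H) = Φ⁻¹(0.6000) = 0.2533
Φ⁻¹(FA) = Φ⁻¹(0.3600) = -0.3585
d' = z(H) − z(FA) = 0.2533 − (-0.3585) = 0.6118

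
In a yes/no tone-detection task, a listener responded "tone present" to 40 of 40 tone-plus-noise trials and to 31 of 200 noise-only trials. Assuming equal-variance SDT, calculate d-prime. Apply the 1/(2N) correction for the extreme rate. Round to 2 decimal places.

d-prime = 3.26

The hit rate is 40/40 = 1, so apply the 1/(2N) correction: H → 1 − 1/(2·40) = 0.98750.
z(H) = z(0.98750) = 2.241
z(FA) = z(0.15500) = -1.015
d' = 2.241 − (-1.015) = 3.256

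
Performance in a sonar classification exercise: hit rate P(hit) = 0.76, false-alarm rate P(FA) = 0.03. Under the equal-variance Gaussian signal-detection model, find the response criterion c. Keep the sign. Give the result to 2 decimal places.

z(H) = 0.706
z(FA) = -1.881
c = −½·[z(H) + z(FA)] = −0.5 × (0.706 + (-1.881)) = 0.5875

c = 0.59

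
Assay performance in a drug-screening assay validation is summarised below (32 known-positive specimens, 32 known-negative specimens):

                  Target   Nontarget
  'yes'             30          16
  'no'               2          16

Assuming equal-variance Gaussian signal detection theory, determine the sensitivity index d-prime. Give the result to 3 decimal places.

d-prime = 1.534

H = 30/32 = 0.9375
FA = 16/32 = 0.5000
z(H) = z(0.9375) = 1.5341
z(FA) = z(0.5000) = 0.0000
d' = z(H) − z(FA) = 1.5341 − 0.0000 = 1.5341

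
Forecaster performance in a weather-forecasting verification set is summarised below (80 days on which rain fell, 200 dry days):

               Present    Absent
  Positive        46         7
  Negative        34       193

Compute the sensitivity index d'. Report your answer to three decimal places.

H = 46/80 = 0.5750
FA = 7/200 = 0.0350
Φ⁻¹(0.5750) = 0.1891, Φ⁻¹(0.0350) = -1.8119
d' = z(H) − z(FA) = 0.1891 − (-1.8119) = 2.0010

d' = 2.001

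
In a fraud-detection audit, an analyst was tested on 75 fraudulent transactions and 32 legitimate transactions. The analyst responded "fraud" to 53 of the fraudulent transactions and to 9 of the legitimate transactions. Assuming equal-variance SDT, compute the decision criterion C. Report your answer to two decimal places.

H = 53/75 = 0.7067
FA = 9/32 = 0.2812
Φ⁻¹(0.7067) = 0.544, Φ⁻¹(0.2812) = -0.579
c = −½·[z(H) + z(FA)] = −0.5 × (0.544 + (-0.579)) = 0.0175
c > 0: the analyst has a conservative response bias.

C = 0.02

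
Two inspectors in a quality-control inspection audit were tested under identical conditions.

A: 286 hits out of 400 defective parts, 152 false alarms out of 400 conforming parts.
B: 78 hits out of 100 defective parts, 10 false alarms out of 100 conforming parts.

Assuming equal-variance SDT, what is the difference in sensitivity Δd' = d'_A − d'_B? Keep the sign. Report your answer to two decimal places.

A: z(0.7150) = 0.568, z(0.3800) = -0.305, d' = 0.873
B: z(0.7800) = 0.772, z(0.1000) = -1.282, d' = 2.054
Δd' = d'_A − d'_B = 0.873 − 2.054 = -1.181
B has the higher sensitivity.

Δd' = -1.18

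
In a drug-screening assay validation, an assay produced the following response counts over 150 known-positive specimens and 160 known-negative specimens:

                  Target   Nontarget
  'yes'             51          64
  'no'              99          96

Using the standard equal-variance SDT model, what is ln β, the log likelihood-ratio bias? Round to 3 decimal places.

ln β = -0.053

H = 51/150 = 0.3400
FA = 64/160 = 0.4000
z(H) = z(0.3400) = -0.4125
z(FA) = z(0.4000) = -0.2533
ln β = −½·[z(H)² − z(FA)²] = −0.5 × (0.1702 − 0.0642) = -0.0530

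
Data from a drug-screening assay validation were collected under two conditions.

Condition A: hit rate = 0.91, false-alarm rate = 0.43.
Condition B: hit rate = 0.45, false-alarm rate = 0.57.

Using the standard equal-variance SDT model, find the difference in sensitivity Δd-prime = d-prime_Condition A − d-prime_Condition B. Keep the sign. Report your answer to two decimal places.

Δd-prime = 1.82

Condition A: z(0.91) = 1.341, z(0.43) = -0.176, d' = 1.517
Condition B: z(0.45) = -0.126, z(0.57) = 0.176, d' = -0.302
Δd' = d'_Condition A − d'_Condition B = 1.517 − (-0.302) = 1.819
Condition A has the higher sensitivity.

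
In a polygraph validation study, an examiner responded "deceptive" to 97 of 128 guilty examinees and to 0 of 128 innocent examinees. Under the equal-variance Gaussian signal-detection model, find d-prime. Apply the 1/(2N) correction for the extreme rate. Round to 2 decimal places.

d-prime = 3.36

The false-alarm rate is 0/128 = 0, so apply the 1/(2N) correction: FA → 1/(2·128) = 0.00391.
z(H) = z(0.75781) = 0.699
z(FA) = z(0.00391) = -2.660
d' = 0.699 − (-2.660) = 3.359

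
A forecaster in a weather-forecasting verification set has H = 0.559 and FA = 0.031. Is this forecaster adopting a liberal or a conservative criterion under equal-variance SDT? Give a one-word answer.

z(H) = 0.148, z(FA) = -1.866
c = −½·(z(H) + z(FA)) = 0.859
c > 0 → conservative criterion (biased toward responding “no”).

conservative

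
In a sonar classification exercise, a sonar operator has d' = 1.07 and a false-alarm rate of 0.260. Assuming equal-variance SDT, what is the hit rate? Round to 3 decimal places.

hit rate = 0.665

z(false-alarm rate) = z(0.260) = -0.6433
z(H) = z(FA) + d' = -0.6433 + 1.07 = 0.4267
hit rate = Φ(0.4267) = 0.6652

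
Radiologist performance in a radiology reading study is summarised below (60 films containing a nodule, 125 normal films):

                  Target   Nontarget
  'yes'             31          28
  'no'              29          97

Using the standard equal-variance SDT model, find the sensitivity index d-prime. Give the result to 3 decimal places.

d-prime = 0.801

H = 31/60 = 0.5167
FA = 28/125 = 0.2240
z(H) = z(0.5167) = 0.0419
z(FA) = z(0.2240) = -0.7588
d' = z(H) − z(FA) = 0.0419 − (-0.7588) = 0.8007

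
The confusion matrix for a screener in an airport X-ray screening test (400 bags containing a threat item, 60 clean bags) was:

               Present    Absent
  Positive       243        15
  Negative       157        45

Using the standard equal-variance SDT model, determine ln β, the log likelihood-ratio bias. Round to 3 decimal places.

ln β = 0.190

H = 243/400 = 0.6075
FA = 15/60 = 0.2500
z(0.6075) = 0.2728, z(0.2500) = -0.6745
ln β = −½·[z(H)² − z(FA)²] = −0.5 × (0.0744 − 0.4550) = 0.1903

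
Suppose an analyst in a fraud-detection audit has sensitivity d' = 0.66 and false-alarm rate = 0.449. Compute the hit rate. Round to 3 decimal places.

z(false-alarm rate) = z(0.449) = -0.1282
z(H) = z(FA) + d' = -0.1282 + 0.66 = 0.5318
hit rate = Φ(0.5318) = 0.7026

hit rate = 0.703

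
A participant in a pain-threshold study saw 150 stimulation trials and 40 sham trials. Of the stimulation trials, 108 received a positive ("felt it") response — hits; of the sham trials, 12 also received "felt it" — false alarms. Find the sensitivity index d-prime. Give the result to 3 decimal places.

H = 108/150 = 0.7200
FA = 12/40 = 0.3000
Φ⁻¹(H) = Φ⁻¹(0.7200) = 0.5828
Φ⁻¹(FA) = Φ⁻¹(0.3000) = -0.5244
d' = z(H) − z(FA) = 0.5828 − (-0.5244) = 1.1072

d-prime = 1.107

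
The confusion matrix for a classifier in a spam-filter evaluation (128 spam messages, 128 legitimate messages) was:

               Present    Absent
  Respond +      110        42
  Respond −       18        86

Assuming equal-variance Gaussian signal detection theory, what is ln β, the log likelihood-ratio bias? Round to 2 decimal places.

H = 110/128 = 0.8594
FA = 42/128 = 0.3281
z(H) = z(0.8594) = 1.078
z(FA) = z(0.3281) = -0.445
ln β = −½·[z(H)² − z(FA)²] = −0.5 × (1.162 − 0.198) = -0.482

ln β = -0.48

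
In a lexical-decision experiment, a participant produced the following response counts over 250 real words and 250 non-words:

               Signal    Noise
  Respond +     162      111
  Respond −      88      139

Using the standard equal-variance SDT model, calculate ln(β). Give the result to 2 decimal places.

H = 162/250 = 0.6480
FA = 111/250 = 0.4440
z(H) = 0.380
z(FA) = -0.141
ln β = −½·[z(H)² − z(FA)²] = −0.5 × (0.144 − 0.020) = -0.062

ln β = -0.06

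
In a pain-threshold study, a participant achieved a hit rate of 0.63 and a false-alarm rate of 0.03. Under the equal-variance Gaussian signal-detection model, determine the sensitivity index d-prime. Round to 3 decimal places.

d-prime = 2.213

Φ⁻¹(H) = Φ⁻¹(0.63) = 0.3319
Φ⁻¹(FA) = Φ⁻¹(0.03) = -1.8808
d' = z(H) − z(FA) = 0.3319 − (-1.8808) = 2.2127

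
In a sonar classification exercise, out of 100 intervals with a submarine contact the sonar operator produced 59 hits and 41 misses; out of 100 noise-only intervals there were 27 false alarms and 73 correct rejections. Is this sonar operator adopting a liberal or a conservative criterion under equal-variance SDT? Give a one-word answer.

conservative

z(H) = 0.228, z(FA) = -0.613
c = −½·(z(H) + z(FA)) = 0.1925
c > 0 → conservative criterion (biased toward responding “no”).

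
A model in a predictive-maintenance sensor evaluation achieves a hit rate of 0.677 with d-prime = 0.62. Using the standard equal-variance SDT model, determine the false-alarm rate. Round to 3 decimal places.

false-alarm rate = 0.436

z(hit rate) = z(0.677) = 0.4593
z(FA) = z(H) − d' = 0.4593 − 0.62 = -0.1607
false-alarm rate = Φ(-0.1607) = 0.4362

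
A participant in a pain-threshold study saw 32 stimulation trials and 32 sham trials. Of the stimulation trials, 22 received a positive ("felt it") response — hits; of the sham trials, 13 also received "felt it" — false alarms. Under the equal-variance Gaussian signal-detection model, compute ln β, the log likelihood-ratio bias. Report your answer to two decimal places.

H = 22/32 = 0.6875
FA = 13/32 = 0.4062
z(0.6875) = 0.489, z(0.4062) = -0.237
ln β = −½·[z(H)² − z(FA)²] = −0.5 × (0.239 − 0.056) = -0.0915

ln β = -0.09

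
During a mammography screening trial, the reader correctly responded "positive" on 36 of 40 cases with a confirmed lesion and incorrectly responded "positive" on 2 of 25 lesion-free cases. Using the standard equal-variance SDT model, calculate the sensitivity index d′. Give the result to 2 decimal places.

d′ = 2.69

H = 36/40 = 0.9000
FA = 2/25 = 0.0800
z(H) = z(0.9000) = 1.282
z(FA) = z(0.0800) = -1.405
d' = z(H) − z(FA) = 1.282 − (-1.405) = 2.687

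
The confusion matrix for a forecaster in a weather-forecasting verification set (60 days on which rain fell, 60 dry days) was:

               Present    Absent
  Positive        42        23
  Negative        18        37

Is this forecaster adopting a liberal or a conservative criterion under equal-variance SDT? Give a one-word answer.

liberal

z(H) = 0.524, z(FA) = -0.297
c = −½·(z(H) + z(FA)) = -0.1135
c < 0 → liberal criterion (biased toward responding “yes”).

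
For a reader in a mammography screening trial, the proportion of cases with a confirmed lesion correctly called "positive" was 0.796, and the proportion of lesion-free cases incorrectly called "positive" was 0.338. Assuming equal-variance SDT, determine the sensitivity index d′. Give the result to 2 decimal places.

z(H) = 0.8274
z(FA) = -0.4179
d' = z(H) − z(FA) = 0.8274 − (-0.4179) = 1.2453

d′ = 1.25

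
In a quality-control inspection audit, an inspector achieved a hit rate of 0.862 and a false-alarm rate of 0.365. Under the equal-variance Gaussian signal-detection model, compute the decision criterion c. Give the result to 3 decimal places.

z(H) = 1.0893
z(FA) = -0.3451
c = −½·[z(H) + z(FA)] = −0.5 × (1.0893 + (-0.3451)) = -0.3721
c < 0: the inspector has a liberal response bias.

c = -0.372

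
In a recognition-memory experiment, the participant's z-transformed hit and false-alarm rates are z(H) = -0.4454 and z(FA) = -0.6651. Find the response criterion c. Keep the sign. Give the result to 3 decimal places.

c = 0.555

c = −½·[z(H) + z(FA)] = −½·(-0.4454 + (-0.6651)) = 0.55525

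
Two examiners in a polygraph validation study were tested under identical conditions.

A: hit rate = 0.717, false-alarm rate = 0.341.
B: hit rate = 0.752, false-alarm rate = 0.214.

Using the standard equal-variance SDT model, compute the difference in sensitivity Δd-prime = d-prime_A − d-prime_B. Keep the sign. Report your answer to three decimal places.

A: z(0.717) = 0.5740, z(0.341) = -0.4097, d' = 0.9837
B: z(0.752) = 0.6808, z(0.214) = -0.7926, d' = 1.4734
Δd' = d'_A − d'_B = 0.9837 − 1.4734 = -0.4897
B has the higher sensitivity.

Δd-prime = -0.490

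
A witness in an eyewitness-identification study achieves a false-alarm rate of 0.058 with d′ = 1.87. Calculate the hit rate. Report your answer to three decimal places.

z(false-alarm rate) = z(0.058) = -1.5718
z(H) = z(FA) + d' = -1.5718 + 1.87 = 0.2982
hit rate = Φ(0.2982) = 0.6172

hit rate = 0.617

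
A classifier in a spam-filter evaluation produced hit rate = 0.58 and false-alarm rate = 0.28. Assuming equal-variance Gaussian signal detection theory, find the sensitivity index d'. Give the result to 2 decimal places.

d' = 0.78

z(H) = z(0.58) = 0.2019
z(FA) = z(0.28) = -0.5828
d' = z(H) − z(FA) = 0.2019 − (-0.5828) = 0.7847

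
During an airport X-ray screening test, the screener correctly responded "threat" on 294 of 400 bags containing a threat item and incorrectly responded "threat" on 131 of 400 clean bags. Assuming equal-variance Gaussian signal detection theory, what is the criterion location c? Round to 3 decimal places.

H = 294/400 = 0.7350
FA = 131/400 = 0.3275
z(H) = z(0.7350) = 0.6280
z(FA) = z(0.3275) = -0.4468
c = −½·[z(H) + z(FA)] = −0.5 × (0.6280 + (-0.4468)) = -0.0906
c < 0: the screener has a liberal response bias.

c = -0.091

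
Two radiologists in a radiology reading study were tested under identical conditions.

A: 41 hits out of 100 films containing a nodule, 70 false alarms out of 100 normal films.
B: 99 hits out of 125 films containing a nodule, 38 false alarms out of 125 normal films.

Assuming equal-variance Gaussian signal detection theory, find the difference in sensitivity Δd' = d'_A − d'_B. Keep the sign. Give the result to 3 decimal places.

Δd' = -2.078

A: z(0.4100) = -0.2275, z(0.7000) = 0.5244, d' = -0.7519
B: z(0.7920) = 0.8134, z(0.3040) = -0.5129, d' = 1.3263
Δd' = d'_A − d'_B = -0.7519 − 1.3263 = -2.0782
B has the higher sensitivity.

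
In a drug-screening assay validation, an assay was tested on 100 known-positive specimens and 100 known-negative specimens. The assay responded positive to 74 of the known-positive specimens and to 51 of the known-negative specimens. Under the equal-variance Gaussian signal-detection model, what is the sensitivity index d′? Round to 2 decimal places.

H = 74/100 = 0.7400
FA = 51/100 = 0.5100
z(0.7400) = 0.6433, z(0.5100) = 0.0251
d' = z(H) − z(FA) = 0.6433 − 0.0251 = 0.6182

d′ = 0.62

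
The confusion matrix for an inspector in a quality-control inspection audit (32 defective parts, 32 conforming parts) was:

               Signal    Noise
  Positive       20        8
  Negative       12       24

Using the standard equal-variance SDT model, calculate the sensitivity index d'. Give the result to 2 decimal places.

d' = 0.99

H = 20/32 = 0.6250
FA = 8/32 = 0.2500
z(0.6250) = 0.319, z(0.2500) = -0.674
d' = z(H) − z(FA) = 0.319 − (-0.674) = 0.993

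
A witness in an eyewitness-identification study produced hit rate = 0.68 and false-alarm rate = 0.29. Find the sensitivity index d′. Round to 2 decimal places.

z(0.68) = 0.4677, z(0.29) = -0.5534
d' = z(H) − z(FA) = 0.4677 − (-0.5534) = 1.0211

d′ = 1.02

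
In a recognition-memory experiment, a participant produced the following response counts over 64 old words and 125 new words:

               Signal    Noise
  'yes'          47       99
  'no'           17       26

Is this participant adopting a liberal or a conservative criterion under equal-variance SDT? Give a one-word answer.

liberal

z(H) = 0.626, z(FA) = 0.813
c = −½·(z(H) + z(FA)) = -0.7195
c < 0 → liberal criterion (biased toward responding “yes”).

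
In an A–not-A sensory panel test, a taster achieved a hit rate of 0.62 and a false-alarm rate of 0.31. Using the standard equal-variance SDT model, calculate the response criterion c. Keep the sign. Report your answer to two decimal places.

z(H) = z(0.62) = 0.3055
z(FA) = z(0.31) = -0.4959
c = −½·[z(H) + z(FA)] = −0.5 × (0.3055 + (-0.4959)) = 0.0952

c = 0.10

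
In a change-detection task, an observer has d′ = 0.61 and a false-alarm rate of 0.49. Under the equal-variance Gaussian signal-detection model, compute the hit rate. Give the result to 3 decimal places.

hit rate = 0.721

z(false-alarm rate) = z(0.49) = -0.0251
z(H) = z(FA) + d' = -0.0251 + 0.61 = 0.5849
hit rate = Φ(0.5849) = 0.7207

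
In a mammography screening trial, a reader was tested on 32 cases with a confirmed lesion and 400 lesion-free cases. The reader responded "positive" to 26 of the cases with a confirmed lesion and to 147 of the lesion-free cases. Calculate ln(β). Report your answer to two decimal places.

ln β = -0.34

H = 26/32 = 0.8125
FA = 147/400 = 0.3675
z(H) = 0.887
z(FA) = -0.338
ln β = −½·[z(H)² − z(FA)²] = −0.5 × (0.787 − 0.114) = -0.3365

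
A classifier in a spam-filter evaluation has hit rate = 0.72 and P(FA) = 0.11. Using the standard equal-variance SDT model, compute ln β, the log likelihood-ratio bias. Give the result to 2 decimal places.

Φ⁻¹(H) = Φ⁻¹(0.72) = 0.583
Φ⁻¹(FA) = Φ⁻¹(0.11) = -1.227
ln β = −½·[z(H)² − z(FA)²] = −0.5 × (0.340 − 1.506) = 0.583

ln β = 0.58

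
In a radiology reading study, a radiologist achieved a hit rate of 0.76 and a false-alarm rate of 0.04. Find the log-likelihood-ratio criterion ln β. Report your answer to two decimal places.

ln β = 1.28

z(0.76) = 0.706, z(0.04) = -1.751
ln β = −½·[z(H)² − z(FA)²] = −0.5 × (0.498 − 3.066) = 1.284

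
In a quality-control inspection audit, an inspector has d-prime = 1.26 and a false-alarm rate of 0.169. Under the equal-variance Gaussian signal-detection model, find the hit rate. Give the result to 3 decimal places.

z(false-alarm rate) = z(0.169) = -0.9581
z(H) = z(FA) + d' = -0.9581 + 1.26 = 0.3019
hit rate = Φ(0.3019) = 0.6186

hit rate = 0.619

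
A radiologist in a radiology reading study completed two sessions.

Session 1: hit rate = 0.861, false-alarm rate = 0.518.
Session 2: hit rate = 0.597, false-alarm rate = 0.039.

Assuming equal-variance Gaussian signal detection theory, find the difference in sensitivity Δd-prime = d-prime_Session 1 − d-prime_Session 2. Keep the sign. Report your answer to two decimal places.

Δd-prime = -0.97

Session 1: z(0.861) = 1.085, z(0.518) = 0.045, d' = 1.040
Session 2: z(0.597) = 0.246, z(0.039) = -1.762, d' = 2.008
Δd' = d'_Session 1 − d'_Session 2 = 1.040 − 2.008 = -0.968
Session 2 has the higher sensitivity.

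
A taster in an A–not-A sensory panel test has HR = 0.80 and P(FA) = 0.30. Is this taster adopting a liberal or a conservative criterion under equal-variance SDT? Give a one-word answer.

z(H) = 0.842, z(FA) = -0.524
c = −½·(z(H) + z(FA)) = -0.159
c < 0 → liberal criterion (biased toward responding “yes”).

liberal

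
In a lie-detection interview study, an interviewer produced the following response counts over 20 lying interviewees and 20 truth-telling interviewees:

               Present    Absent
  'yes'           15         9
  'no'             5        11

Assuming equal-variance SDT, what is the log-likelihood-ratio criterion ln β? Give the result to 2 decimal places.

H = 15/20 = 0.7500
FA = 9/20 = 0.4500
z(0.7500) = 0.674, z(0.4500) = -0.126
ln β = −½·[z(H)² − z(FA)²] = −0.5 × (0.454 − 0.016) = -0.219

ln β = -0.22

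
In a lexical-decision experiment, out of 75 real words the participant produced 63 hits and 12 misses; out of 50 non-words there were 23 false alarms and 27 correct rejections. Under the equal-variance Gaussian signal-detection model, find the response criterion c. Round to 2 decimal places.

c = -0.45

H = 63/75 = 0.8400
FA = 23/50 = 0.4600
z(H) = 0.9945
z(FA) = -0.1004
c = −½·[z(H) + z(FA)] = −0.5 × (0.9945 + (-0.1004)) = -0.44705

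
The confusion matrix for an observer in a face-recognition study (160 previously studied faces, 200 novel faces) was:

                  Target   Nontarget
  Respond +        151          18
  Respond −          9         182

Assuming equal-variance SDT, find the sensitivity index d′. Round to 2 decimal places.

d′ = 2.93

H = 151/160 = 0.9437
FA = 18/200 = 0.0900
Φ⁻¹(H) = Φ⁻¹(0.9437) = 1.587
Φ⁻¹(FA) = Φ⁻¹(0.0900) = -1.341
d' = z(H) − z(FA) = 1.587 − (-1.341) = 2.928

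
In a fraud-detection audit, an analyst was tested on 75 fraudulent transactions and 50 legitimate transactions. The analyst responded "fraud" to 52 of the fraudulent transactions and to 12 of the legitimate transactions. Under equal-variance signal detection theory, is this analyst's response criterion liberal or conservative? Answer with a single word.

z(H) = 0.505, z(FA) = -0.706
c = −½·(z(H) + z(FA)) = 0.1005
c > 0 → conservative criterion (biased toward responding “no”).

conservative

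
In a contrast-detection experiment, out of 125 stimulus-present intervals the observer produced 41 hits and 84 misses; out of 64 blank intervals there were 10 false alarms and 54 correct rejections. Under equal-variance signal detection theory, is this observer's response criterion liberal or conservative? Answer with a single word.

z(H) = -0.445, z(FA) = -1.010
c = −½·(z(H) + z(FA)) = 0.7275
c > 0 → conservative criterion (biased toward responding “no”).

conservative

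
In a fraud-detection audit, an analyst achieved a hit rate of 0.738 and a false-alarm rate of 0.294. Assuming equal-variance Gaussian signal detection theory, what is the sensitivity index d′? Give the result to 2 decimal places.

d′ = 1.18

z(H) = 0.637
z(FA) = -0.542
d' = z(H) − z(FA) = 0.637 − (-0.542) = 1.179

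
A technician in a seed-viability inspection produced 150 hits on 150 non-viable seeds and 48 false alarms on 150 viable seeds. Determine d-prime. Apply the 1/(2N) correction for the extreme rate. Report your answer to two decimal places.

The hit rate is 150/150 = 1, so apply the 1/(2N) correction: H → 1 − 1/(2·150) = 0.99667.
z(H) = z(0.99667) = 2.713
z(FA) = z(0.32000) = -0.468
d' = 2.713 − (-0.468) = 3.181

d-prime = 3.18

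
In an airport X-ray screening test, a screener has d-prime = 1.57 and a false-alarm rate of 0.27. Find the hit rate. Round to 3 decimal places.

hit rate = 0.831

z(false-alarm rate) = z(0.27) = -0.6128
z(H) = z(FA) + d' = -0.6128 + 1.57 = 0.9572
hit rate = Φ(0.9572) = 0.8308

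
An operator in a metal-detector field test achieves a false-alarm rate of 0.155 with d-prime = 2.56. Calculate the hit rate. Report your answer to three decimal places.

hit rate = 0.939

z(false-alarm rate) = z(0.155) = -1.0152
z(H) = z(FA) + d' = -1.0152 + 2.56 = 1.5448
hit rate = Φ(1.5448) = 0.9388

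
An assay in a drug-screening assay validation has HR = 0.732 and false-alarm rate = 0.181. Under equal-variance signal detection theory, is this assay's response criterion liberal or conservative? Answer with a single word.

z(H) = 0.619, z(FA) = -0.912
c = −½·(z(H) + z(FA)) = 0.1465
c > 0 → conservative criterion (biased toward responding “no”).

conservative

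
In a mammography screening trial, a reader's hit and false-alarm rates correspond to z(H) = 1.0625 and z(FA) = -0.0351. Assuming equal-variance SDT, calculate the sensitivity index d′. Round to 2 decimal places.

d' = z(H) − z(FA) = 1.0625 − (-0.0351) = 1.0976

d′ = 1.10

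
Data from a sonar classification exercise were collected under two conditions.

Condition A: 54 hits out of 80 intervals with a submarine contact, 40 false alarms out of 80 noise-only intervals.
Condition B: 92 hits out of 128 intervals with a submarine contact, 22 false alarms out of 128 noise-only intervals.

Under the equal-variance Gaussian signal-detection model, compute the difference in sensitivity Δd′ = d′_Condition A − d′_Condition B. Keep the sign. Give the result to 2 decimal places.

Δd′ = -1.07

Condition A: z(0.6750) = 0.454, z(0.5000) = 0.000, d' = 0.454
Condition B: z(0.7188) = 0.579, z(0.1719) = -0.947, d' = 1.526
Δd' = d'_Condition A − d'_Condition B = 0.454 − 1.526 = -1.072
Condition B has the higher sensitivity.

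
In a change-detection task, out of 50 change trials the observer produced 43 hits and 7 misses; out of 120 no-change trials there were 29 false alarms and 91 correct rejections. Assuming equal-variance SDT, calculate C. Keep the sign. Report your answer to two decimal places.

C = -0.19

H = 43/50 = 0.8600
FA = 29/120 = 0.2417
Φ⁻¹(H) = Φ⁻¹(0.8600) = 1.0803
Φ⁻¹(FA) = Φ⁻¹(0.2417) = -0.7008
c = −½·[z(H) + z(FA)] = −0.5 × (1.0803 + (-0.7008)) = -0.18975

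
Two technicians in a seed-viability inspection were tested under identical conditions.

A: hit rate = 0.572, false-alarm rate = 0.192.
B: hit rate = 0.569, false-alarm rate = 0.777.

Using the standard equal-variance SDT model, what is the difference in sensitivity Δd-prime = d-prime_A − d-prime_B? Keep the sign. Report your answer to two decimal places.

Δd-prime = 1.64

A: z(0.572) = 0.181, z(0.192) = -0.871, d' = 1.052
B: z(0.569) = 0.174, z(0.777) = 0.762, d' = -0.588
Δd' = d'_A − d'_B = 1.052 − (-0.588) = 1.640
A has the higher sensitivity.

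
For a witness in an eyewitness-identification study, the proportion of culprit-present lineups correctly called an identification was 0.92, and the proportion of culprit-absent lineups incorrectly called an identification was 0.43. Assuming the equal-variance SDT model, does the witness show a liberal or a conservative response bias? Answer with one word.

liberal

z(H) = 1.405, z(FA) = -0.176
c = −½·(z(H) + z(FA)) = -0.6145
c < 0 → liberal criterion (biased toward responding “yes”).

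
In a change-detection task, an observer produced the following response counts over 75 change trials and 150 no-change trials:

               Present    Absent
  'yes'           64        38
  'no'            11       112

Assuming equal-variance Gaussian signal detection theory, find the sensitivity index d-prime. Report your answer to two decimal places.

H = 64/75 = 0.8533
FA = 38/150 = 0.2533
Φ⁻¹(0.8533) = 1.0507, Φ⁻¹(0.2533) = -0.6641
d' = z(H) − z(FA) = 1.0507 − (-0.6641) = 1.7148

d-prime = 1.71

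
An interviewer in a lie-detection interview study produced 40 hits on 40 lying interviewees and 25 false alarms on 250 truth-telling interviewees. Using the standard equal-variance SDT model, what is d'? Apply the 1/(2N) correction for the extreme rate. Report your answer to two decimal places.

d' = 3.52

The hit rate is 40/40 = 1, so apply the 1/(2N) correction: H → 1 − 1/(2·40) = 0.98750.
z(H) = z(0.98750) = 2.241
z(FA) = z(0.10000) = -1.282
d' = 2.241 − (-1.282) = 3.523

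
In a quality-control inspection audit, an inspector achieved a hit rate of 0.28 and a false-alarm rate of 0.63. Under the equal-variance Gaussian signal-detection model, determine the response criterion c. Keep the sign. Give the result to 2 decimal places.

z(H) = z(0.28) = -0.5828
z(FA) = z(0.63) = 0.3319
c = −½·[z(H) + z(FA)] = −0.5 × (-0.5828 + 0.3319) = 0.12545

c = 0.13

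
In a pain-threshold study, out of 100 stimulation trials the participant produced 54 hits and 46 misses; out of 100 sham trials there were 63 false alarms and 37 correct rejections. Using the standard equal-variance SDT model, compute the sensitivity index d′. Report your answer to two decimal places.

d′ = -0.23

H = 54/100 = 0.5400
FA = 63/100 = 0.6300
z(0.5400) = 0.1004, z(0.6300) = 0.3319
d' = z(H) − z(FA) = 0.1004 − 0.3319 = -0.2315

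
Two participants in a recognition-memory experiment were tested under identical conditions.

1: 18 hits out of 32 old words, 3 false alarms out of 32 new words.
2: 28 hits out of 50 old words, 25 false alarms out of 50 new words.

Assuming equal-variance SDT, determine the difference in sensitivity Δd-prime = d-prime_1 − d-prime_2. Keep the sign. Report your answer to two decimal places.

Δd-prime = 1.32

1: z(0.5625) = 0.157, z(0.0938) = -1.318, d' = 1.475
2: z(0.5600) = 0.151, z(0.5000) = 0.000, d' = 0.151
Δd' = d'_1 − d'_2 = 1.475 − 0.151 = 1.324
1 has the higher sensitivity.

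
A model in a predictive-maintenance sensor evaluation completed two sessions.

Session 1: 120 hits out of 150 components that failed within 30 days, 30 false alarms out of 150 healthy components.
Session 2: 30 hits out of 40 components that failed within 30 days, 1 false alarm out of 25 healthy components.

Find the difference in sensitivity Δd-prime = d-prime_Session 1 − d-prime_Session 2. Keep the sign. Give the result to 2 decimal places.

Session 1: z(0.8000) = 0.842, z(0.2000) = -0.842, d' = 1.684
Session 2: z(0.7500) = 0.674, z(0.0400) = -1.751, d' = 2.425
Δd' = d'_Session 1 − d'_Session 2 = 1.684 − 2.425 = -0.741
Session 2 has the higher sensitivity.

Δd-prime = -0.74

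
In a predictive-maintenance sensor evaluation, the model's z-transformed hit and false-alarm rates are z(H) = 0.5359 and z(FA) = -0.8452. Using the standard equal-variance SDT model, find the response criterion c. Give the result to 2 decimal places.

c = 0.15

c = −½·[z(H) + z(FA)] = −½·(0.5359 + (-0.8452)) = 0.15465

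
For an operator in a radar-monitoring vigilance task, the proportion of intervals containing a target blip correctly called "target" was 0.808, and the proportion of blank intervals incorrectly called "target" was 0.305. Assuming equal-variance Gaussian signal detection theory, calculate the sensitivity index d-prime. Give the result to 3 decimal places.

z(H) = z(0.808) = 0.8705
z(FA) = z(0.305) = -0.5101
d' = z(H) − z(FA) = 0.8705 − (-0.5101) = 1.3806

d-prime = 1.381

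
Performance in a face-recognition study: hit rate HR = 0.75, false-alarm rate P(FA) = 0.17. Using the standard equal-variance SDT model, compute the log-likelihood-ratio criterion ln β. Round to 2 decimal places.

ln β = 0.23

z(0.75) = 0.674, z(0.17) = -0.954
ln β = −½·[z(H)² − z(FA)²] = −0.5 × (0.454 − 0.910) = 0.228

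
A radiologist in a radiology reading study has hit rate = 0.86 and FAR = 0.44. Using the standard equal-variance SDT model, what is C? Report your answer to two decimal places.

z(0.86) = 1.0803, z(0.44) = -0.1510
c = −½·[z(H) + z(FA)] = −0.5 × (1.0803 + (-0.1510)) = -0.46465
c < 0: the radiologist has a liberal response bias.

C = -0.46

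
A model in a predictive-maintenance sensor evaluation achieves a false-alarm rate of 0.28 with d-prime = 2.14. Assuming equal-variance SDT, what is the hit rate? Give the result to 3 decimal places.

hit rate = 0.940

z(false-alarm rate) = z(0.28) = -0.5828
z(H) = z(FA) + d' = -0.5828 + 2.14 = 1.5572
hit rate = Φ(1.5572) = 0.9403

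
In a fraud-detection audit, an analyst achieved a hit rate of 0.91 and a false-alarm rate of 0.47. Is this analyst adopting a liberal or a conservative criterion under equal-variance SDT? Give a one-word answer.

z(H) = 1.341, z(FA) = -0.075
c = −½·(z(H) + z(FA)) = -0.633
c < 0 → liberal criterion (biased toward responding “yes”).

liberal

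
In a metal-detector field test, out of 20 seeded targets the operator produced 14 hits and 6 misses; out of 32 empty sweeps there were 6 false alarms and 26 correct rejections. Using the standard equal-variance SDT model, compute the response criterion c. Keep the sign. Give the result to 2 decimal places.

c = 0.18

H = 14/20 = 0.7000
FA = 6/32 = 0.1875
Φ⁻¹(H) = Φ⁻¹(0.7000) = 0.524
Φ⁻¹(FA) = Φ⁻¹(0.1875) = -0.887
c = −½·[z(H) + z(FA)] = −0.5 × (0.524 + (-0.887)) = 0.1815
c > 0: the operator has a conservative response bias.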